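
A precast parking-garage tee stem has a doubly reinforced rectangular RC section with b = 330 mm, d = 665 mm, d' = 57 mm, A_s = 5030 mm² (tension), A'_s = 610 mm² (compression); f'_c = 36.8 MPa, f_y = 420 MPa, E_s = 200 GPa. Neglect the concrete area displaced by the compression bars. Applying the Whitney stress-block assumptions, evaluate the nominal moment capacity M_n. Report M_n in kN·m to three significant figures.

M_n ≈ 1220 kN·m

Assume both tension and compression steel yield.
Net tension couple steel: A_s − A'_s = 4420 mm².
a = (A_s − A'_s) f_y / (0.85 f'_c b) = 1856400/(0.85 × 36.8 × 330) = 179.84 mm.
c = a/β₁ = 179.84/0.787 = 228.51 mm; ε'_s = 0.003(c − d')/c = 0.0023 ≥ f_y/E_s = 0.0021, so compression steel does yield.
M_n = (A_s − A'_s) f_y (d − a/2) + A'_s f_y (d − d') = [1856400 × (665 − 89.92) + 256200 × (665 − 57)] × 10⁻⁶ = 1067.58 + 155.77 = 1223.35 kN·m.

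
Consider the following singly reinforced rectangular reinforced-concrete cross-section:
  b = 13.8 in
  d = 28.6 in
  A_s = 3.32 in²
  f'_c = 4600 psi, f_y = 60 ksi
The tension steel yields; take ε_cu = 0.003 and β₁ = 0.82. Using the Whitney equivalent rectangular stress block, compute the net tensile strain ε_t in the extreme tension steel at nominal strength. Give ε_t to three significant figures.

a = A_s f_y/(0.85 f'_c b) = 3.692 in.
β₁ = 0.82, so c = a/β₁ = 3.692/0.82 = 4.502 in.
From the linear strain diagram with ε_cu = 0.003: ε_t = 0.003 (d − c)/c = 0.003 × (28.6 − 4.502)/4.502 = 0.0161.
Since ε_t ≥ 0.005, the section is tension-controlled.

ε_t ≈ 0.0161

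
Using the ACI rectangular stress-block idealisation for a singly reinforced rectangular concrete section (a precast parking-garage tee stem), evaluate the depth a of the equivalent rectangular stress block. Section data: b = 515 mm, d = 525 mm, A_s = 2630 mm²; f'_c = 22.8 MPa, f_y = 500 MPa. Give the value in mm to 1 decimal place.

a ≈ 131.8 mm

T = A_s f_y = 2630 × 500 = 1315000 N = 1315 kN.
Setting C = 0.85 f'_c a b equal to T: a = 1315000/(0.85 × 22.8 × 515) = 131.8 mm.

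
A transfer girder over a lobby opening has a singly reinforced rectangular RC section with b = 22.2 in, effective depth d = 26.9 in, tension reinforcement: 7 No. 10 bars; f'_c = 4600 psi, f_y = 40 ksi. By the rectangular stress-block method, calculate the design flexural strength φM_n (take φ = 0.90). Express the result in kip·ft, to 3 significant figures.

φM_n ≈ 663 kip·ft

A_s = 7 × 1.27 = 8.89 in².
T = A_s f_y = 8.89 × 40 = 355.6 kips.
a = T/(0.85 f'_c b) = 355.6/(0.85 × 4.6 × 22.2) = 4.097 in.
M_n = T(d − a/2) = 355.6 × (26.9 − 2.0485) = 8837.2 kip·in = 8837.2/12 = 736.43 kip·ft.
φM_n = 0.90 × 736.43 = 662.79 kip·ft.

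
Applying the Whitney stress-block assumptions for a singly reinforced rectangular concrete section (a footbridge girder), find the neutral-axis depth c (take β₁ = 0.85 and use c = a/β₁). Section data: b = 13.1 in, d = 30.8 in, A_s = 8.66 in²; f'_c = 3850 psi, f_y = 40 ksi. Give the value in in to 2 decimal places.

c ≈ 9.51 in

T = A_s f_y = 8.66 × 40 = 346.4 kips.
a = T/(0.85 f'_c b) = 346.4/(0.85 × 3.85 × 13.1) = 8.0803 in.
With β₁ = 0.85, c = a/β₁ = 8.0803/0.85 = 9.51 in.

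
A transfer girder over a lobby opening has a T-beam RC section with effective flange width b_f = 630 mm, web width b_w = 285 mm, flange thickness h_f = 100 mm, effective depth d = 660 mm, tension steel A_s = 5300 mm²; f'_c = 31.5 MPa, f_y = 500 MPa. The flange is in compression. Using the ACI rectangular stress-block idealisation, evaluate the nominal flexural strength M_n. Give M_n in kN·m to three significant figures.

Tension: T = A_s f_y = 5300 × 500 = 2650000 N.
Try a within the flange: a = T/(0.85 f'_c b_f) = 2650000/(0.85 × 31.5 × 630) = 157.10 mm.
a = 157.10 > h_f = 100 mm: the block extends into the web. Split into flange-overhang and web parts.
C_f = 0.85 f'_c (b_f − b_w) h_f = 0.85 × 31.5 × (630 − 285) × 100 = 923738 N.
Remaining web compression depth: a_w = (T − C_f)/(0.85 f'_c b_w) = (2650000 − 923738)/(0.85 × 31.5 × 285) = 226.22 mm.
M_n = C_f(d − h_f/2) + (T − C_f)(d − a_w/2) = 923738 × (660 − 50) + 1726262 × (660 − 113.11) = 563.48 + 944.08 = 1507.56 × 10⁶ N·mm.
M_n = 1507.56 kN·m.

M_n ≈ 1510 kN·m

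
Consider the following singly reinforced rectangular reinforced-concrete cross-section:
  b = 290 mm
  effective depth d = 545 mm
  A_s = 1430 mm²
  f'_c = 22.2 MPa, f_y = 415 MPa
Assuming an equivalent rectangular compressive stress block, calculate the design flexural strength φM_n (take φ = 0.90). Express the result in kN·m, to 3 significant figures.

φM_n ≈ 262 kN·m

T = A_s f_y = 1430 × 415 = 593450 N = 593.45 kN.
From C = T: a = T/(0.85 f'_c b) = 593450/(0.85 × 22.2 × 290) = 108.45 mm.
M_n = T(d − a/2) = 593.45 kN × (545 − 54.225) mm = 291.25 kN·m.
φM_n = 0.90 × 291.25 = 262.13 kN·m.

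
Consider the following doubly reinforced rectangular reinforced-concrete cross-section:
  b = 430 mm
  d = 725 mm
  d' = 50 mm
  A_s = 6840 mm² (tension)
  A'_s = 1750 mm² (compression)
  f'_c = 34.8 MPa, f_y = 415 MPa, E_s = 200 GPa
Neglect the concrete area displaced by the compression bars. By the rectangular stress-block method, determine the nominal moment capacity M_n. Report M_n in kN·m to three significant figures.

M_n ≈ 1850 kN·m

Assume both tension and compression steel yield.
Net tension couple steel: A_s − A'_s = 5090 mm².
a = (A_s − A'_s) f_y / (0.85 f'_c b) = 2112350/(0.85 × 34.8 × 430) = 166.07 mm.
c = a/β₁ = 166.07/0.801 = 207.33 mm; ε'_s = 0.003(c − d')/c = 0.0023 ≥ f_y/E_s = 0.0021, so compression steel does yield.
M_n = (A_s − A'_s) f_y (d − a/2) + A'_s f_y (d − d') = [2112350 × (725 − 83.035) + 726250 × (725 − 50)] × 10⁻⁶ = 1356.05 + 490.22 = 1846.27 kN·m.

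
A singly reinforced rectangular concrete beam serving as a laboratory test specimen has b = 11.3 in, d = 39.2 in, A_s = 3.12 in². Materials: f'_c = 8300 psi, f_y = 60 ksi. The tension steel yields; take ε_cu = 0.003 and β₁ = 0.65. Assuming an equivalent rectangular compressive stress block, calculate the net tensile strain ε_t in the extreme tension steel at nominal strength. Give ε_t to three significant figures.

ε_t ≈ 0.0296

a = A_s f_y/(0.85 f'_c b) = 2.348 in.
β₁ = 0.65, so c = a/β₁ = 2.348/0.65 = 3.612 in.
From the linear strain diagram with ε_cu = 0.003: ε_t = 0.003 (d − c)/c = 0.003 × (39.2 − 3.612)/3.612 = 0.0296.
Since ε_t ≥ 0.005, the section is tension-controlled.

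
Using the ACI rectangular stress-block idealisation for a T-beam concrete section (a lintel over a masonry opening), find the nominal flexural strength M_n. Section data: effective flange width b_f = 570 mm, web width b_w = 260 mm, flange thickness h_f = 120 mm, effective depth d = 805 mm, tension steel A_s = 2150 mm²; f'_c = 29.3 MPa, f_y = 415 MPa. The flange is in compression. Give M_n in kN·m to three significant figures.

M_n ≈ 690 kN·m

Tension: T = A_s f_y = 2150 × 415 = 892250 N.
Try a within the flange: a = T/(0.85 f'_c b_f) = 892250/(0.85 × 29.3 × 570) = 62.85 mm.
Since a = 62.85 ≤ h_f = 120 mm, the stress block lies entirely in the flange; analyse as a rectangular beam of width b_f.
M_n = T(d − a/2) = 892250 × (805 − 31.425) = 690.22 × 10⁶ N·mm.
M_n = 690.22 kN·m.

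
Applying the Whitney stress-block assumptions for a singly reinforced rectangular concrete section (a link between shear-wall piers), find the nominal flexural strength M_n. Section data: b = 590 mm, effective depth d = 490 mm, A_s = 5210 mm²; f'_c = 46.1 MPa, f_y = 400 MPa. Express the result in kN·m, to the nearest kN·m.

M_n ≈ 927 kN·m

T = A_s f_y = 5210 × 400 = 2084000 N = 2084 kN.
From C = T: a = T/(0.85 f'_c b) = 2084000/(0.85 × 46.1 × 590) = 90.14 mm.
M_n = T(d − a/2) = 2084 kN × (490 − 45.07) mm = 927.23 kN·m.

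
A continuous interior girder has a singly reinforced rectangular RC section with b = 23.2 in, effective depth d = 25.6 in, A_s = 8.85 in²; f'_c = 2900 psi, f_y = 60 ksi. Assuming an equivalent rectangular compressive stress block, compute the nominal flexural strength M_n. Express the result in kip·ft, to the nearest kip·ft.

M_n ≈ 927 kip·ft

T = A_s f_y = 8.85 × 60 = 531 kips.
a = T/(0.85 f'_c b) = 531/(0.85 × 2.9 × 23.2) = 9.285 in.
M_n = T(d − a/2) = 531 × (25.6 − 4.6425) = 11128.4 kip·in = 11128.4/12 = 927.37 kip·ft.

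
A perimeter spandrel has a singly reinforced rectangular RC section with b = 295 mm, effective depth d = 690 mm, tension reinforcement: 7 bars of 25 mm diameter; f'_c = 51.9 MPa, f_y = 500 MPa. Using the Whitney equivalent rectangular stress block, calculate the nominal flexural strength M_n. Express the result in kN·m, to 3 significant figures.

A_s = 7 × 491 = 3437 mm².
T = A_s f_y = 3437 × 500 = 1718500 N = 1718.5 kN.
From C = T: a = T/(0.85 f'_c b) = 1718500/(0.85 × 51.9 × 295) = 132.05 mm.
M_n = T(d − a/2) = 1718.5 kN × (690 − 66.025) mm = 1072.30 kN·m.

M_n ≈ 1070 kN·m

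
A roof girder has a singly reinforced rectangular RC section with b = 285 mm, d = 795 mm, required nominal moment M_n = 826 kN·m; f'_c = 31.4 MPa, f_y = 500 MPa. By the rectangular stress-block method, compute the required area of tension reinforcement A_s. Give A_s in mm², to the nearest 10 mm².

With M_n = 0.85 f'_c a b (d − a/2), solve the quadratic for a:
a = d − √(d² − 2M_n/(0.85 f'_c b)) = 795 − √(795² − 2 × 826×10⁶/(0.85 × 31.4 × 285)) = 150.91 mm.
A_s = 0.85 f'_c a b / f_y = 0.85 × 31.4 × 150.91 × 285 / 500 = 2295.8 mm².

A_s ≈ 2300 mm²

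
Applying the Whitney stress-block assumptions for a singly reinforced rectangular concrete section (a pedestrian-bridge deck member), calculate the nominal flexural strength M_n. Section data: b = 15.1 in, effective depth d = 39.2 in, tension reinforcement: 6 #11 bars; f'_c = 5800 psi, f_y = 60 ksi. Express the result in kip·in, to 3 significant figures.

A_s = 6 × 1.56 = 9.36 in².
T = A_s f_y = 9.36 × 60 = 561.6 kips.
a = T/(0.85 f'_c b) = 561.6/(0.85 × 5.8 × 15.1) = 7.544 in.
M_n = T(d − a/2) = 561.6 × (39.2 − 3.772) = 19896.4 kip·in.

M_n ≈ 19900 kip·in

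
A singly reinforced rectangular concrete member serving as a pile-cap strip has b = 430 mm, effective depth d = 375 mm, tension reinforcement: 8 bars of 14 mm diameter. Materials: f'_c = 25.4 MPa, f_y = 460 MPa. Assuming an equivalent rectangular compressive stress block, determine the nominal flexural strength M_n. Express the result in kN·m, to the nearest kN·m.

M_n ≈ 195 kN·m

A_s = 8 × 154 = 1232 mm².
T = A_s f_y = 1232 × 460 = 566720 N = 566.72 kN.
From C = T: a = T/(0.85 f'_c b) = 566720/(0.85 × 25.4 × 430) = 61.04 mm.
M_n = T(d − a/2) = 566.72 kN × (375 − 30.52) mm = 195.22 kN·m.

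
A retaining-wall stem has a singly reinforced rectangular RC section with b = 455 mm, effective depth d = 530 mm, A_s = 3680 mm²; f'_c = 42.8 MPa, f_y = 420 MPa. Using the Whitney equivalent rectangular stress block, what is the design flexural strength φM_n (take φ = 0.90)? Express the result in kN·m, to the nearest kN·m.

φM_n ≈ 672 kN·m

T = A_s f_y = 3680 × 420 = 1545600 N = 1545.6 kN.
From C = T: a = T/(0.85 f'_c b) = 1545600/(0.85 × 42.8 × 455) = 93.37 mm.
M_n = T(d − a/2) = 1545.6 kN × (530 − 46.685) mm = 747.01 kN·m.
φM_n = 0.90 × 747.01 = 672.31 kN·m.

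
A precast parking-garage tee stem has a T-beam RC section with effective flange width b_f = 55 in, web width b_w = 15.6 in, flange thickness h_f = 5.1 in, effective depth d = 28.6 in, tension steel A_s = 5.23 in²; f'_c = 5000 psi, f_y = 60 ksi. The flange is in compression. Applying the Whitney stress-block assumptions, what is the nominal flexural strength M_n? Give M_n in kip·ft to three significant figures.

Tension: T = A_s f_y = 5.23 × 60 = 313.8 kips.
Try a within the flange: a = T/(0.85 f'_c b_f) = 313.8/(0.85 × 5 × 55) = 1.342 in.
Since a = 1.342 ≤ h_f = 5.1 in, the stress block lies entirely in the flange; analyse as a rectangular beam of width b_f.
M_n = T(d − a/2) = 313.8 × (28.6 − 0.671) = 8764.1 kip·in.
M_n = 8764.1/12 = 730.34 kip·ft.

M_n ≈ 730 kip·ft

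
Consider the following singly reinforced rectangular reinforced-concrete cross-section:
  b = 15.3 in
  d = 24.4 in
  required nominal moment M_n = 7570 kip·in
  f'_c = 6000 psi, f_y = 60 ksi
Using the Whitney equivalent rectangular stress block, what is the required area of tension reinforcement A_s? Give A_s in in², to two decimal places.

From M_n = 0.85 f'_c a b (d − a/2):
a = d − √(d² − 2M_n/(0.85 f'_c b)) = 24.4 − √(24.4² − 2 × 7570/(0.85 × 6 × 15.3)) = 4.367 in.
A_s = 0.85 f'_c a b / f_y = 0.85 × 6 × 4.367 × 15.3 / 60 = 5.679 in².

A_s ≈ 5.68 in²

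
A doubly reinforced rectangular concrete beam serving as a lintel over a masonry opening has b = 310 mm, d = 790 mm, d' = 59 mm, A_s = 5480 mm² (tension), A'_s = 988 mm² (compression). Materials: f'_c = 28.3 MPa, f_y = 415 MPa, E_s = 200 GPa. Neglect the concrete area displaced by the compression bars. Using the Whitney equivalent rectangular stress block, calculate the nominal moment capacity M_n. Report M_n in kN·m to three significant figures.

M_n ≈ 1540 kN·m

Assume both tension and compression steel yield.
Net tension couple steel: A_s − A'_s = 4492 mm².
a = (A_s − A'_s) f_y / (0.85 f'_c b) = 1864180/(0.85 × 28.3 × 310) = 249.99 mm.
c = a/β₁ = 249.99/0.848 = 294.80 mm; ε'_s = 0.003(c − d')/c = 0.0024 ≥ f_y/E_s = 0.0021, so compression steel does yield.
M_n = (A_s − A'_s) f_y (d − a/2) + A'_s f_y (d − d') = [1864180 × (790 − 124.995) + 410020 × (790 − 59)] × 10⁻⁶ = 1239.69 + 299.72 = 1539.41 kN·m.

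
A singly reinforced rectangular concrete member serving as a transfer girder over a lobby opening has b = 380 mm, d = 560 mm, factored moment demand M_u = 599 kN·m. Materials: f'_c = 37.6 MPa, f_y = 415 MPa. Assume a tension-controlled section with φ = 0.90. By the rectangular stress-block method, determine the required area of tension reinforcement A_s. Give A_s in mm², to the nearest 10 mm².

A_s ≈ 3170 mm²

M_n = M_u/φ = 599/0.90 = 665.556 kN·m.
With M_n = 0.85 f'_c a b (d − a/2), solve the quadratic for a:
a = d − √(d² − 2M_n/(0.85 f'_c b)) = 560 − √(560² − 2 × 665.556×10⁶/(0.85 × 37.6 × 380)) = 108.34 mm.
A_s = 0.85 f'_c a b / f_y = 0.85 × 37.6 × 108.34 × 380 / 415 = 3170.5 mm².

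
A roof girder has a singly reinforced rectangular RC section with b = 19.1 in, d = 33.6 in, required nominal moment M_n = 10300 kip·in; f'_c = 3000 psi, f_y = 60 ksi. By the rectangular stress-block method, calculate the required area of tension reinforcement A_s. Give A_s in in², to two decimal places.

A_s ≈ 5.71 in²

From M_n = 0.85 f'_c a b (d − a/2):
a = d − √(d² − 2M_n/(0.85 f'_c b)) = 33.6 − √(33.6² − 2 × 10300/(0.85 × 3 × 19.1)) = 7.029 in.
A_s = 0.85 f'_c a b / f_y = 0.85 × 3 × 7.029 × 19.1 / 60 = 5.706 in².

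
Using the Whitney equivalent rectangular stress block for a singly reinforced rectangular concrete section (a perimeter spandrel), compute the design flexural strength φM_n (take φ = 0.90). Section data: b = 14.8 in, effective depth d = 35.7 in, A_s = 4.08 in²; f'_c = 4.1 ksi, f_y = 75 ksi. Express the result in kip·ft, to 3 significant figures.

φM_n ≈ 751 kip·ft

T = A_s f_y = 4.08 × 75 = 306 kips.
a = T/(0.85 f'_c b) = 306/(0.85 × 4.1 × 14.8) = 5.933 in.
M_n = T(d − a/2) = 306 × (35.7 − 2.9665) = 10016.5 kip·in = 10016.5/12 = 834.71 kip·ft.
φM_n = 0.90 × 834.71 = 751.24 kip·ft.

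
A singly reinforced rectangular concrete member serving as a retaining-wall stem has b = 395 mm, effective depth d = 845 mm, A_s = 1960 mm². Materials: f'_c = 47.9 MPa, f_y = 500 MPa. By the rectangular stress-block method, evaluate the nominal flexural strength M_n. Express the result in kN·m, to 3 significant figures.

M_n ≈ 798 kN·m

T = A_s f_y = 1960 × 500 = 980000 N = 980 kN.
From C = T: a = T/(0.85 f'_c b) = 980000/(0.85 × 47.9 × 395) = 60.94 mm.
M_n = T(d − a/2) = 980 kN × (845 − 30.47) mm = 798.24 kN·m.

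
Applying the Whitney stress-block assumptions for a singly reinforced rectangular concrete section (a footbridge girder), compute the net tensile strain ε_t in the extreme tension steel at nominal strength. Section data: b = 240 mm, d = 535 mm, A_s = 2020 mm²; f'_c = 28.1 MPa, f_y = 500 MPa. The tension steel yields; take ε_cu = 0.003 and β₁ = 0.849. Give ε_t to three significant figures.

a = A_s f_y/(0.85 f'_c b) = 176.19 mm.
β₁ = 0.849, so c = a/β₁ = 176.19/0.849 = 207.53 mm.
From the linear strain diagram with ε_cu = 0.003: ε_t = 0.003 (d − c)/c = 0.003 × (535 − 207.53)/207.53 = 0.00473.
ε_t is between 0.004 and 0.005 — transition zone.

ε_t ≈ 0.00473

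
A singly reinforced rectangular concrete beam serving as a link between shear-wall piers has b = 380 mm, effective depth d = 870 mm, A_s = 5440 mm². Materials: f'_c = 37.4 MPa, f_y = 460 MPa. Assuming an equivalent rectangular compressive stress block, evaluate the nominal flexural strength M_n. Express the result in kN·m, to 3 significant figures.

M_n ≈ 1920 kN·m

T = A_s f_y = 5440 × 460 = 2502400 N = 2502.4 kN.
From C = T: a = T/(0.85 f'_c b) = 2502400/(0.85 × 37.4 × 380) = 207.15 mm.
M_n = T(d − a/2) = 2502.4 kN × (870 − 103.575) mm = 1917.90 kN·m.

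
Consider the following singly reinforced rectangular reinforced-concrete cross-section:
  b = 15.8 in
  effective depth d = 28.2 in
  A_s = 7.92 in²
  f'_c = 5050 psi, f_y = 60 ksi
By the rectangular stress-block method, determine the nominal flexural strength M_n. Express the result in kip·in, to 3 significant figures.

T = A_s f_y = 7.92 × 60 = 475.2 kips.
a = T/(0.85 f'_c b) = 475.2/(0.85 × 5.05 × 15.8) = 7.007 in.
M_n = T(d − a/2) = 475.2 × (28.2 − 3.5035) = 11735.8 kip·in.

M_n ≈ 11700 kip·in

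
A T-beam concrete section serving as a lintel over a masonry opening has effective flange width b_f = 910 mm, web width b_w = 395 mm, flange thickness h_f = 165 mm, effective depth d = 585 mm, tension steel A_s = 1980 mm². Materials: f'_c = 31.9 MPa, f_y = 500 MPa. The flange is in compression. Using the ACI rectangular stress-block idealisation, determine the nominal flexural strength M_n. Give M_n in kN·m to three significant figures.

M_n ≈ 559 kN·m

Tension: T = A_s f_y = 1980 × 500 = 990000 N.
Try a within the flange: a = T/(0.85 f'_c b_f) = 990000/(0.85 × 31.9 × 910) = 40.12 mm.
Since a = 40.12 ≤ h_f = 165 mm, the stress block lies entirely in the flange; analyse as a rectangular beam of width b_f.
M_n = T(d − a/2) = 990000 × (585 − 20.06) = 559.29 × 10⁶ N·mm.
M_n = 559.29 kN·m.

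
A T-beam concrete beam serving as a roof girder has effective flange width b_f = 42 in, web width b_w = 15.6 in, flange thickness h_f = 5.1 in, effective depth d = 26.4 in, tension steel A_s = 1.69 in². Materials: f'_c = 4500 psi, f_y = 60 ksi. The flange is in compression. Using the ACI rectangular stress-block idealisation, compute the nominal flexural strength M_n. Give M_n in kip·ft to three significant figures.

M_n ≈ 220 kip·ft

Tension: T = A_s f_y = 1.69 × 60 = 101.4 kips.
Try a within the flange: a = T/(0.85 f'_c b_f) = 101.4/(0.85 × 4.5 × 42) = 0.631 in.
Since a = 0.631 ≤ h_f = 5.1 in, the stress block lies entirely in the flange; analyse as a rectangular beam of width b_f.
M_n = T(d − a/2) = 101.4 × (26.4 − 0.3155) = 2645.0 kip·in.
M_n = 2645.0/12 = 220.42 kip·ft.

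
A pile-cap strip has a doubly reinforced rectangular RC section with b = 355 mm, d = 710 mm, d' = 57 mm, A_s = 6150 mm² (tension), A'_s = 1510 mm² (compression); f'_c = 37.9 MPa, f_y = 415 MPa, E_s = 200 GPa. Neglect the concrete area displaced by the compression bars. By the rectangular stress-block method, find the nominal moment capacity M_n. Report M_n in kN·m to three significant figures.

Assume both tension and compression steel yield.
Net tension couple steel: A_s − A'_s = 4640 mm².
a = (A_s − A'_s) f_y / (0.85 f'_c b) = 1925600/(0.85 × 37.9 × 355) = 168.38 mm.
c = a/β₁ = 168.38/0.779 = 216.15 mm; ε'_s = 0.003(c − d')/c = 0.0022 ≥ f_y/E_s = 0.0021, so compression steel does yield.
M_n = (A_s − A'_s) f_y (d − a/2) + A'_s f_y (d − d') = [1925600 × (710 − 84.19) + 626650 × (710 − 57)] × 10⁻⁶ = 1205.06 + 409.20 = 1614.26 kN·m.

M_n ≈ 1610 kN·m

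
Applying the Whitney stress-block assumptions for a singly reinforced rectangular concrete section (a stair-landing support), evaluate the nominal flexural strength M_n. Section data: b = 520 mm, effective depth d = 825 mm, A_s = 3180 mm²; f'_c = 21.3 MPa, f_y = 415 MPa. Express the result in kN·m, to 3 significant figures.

M_n ≈ 996 kN·m

T = A_s f_y = 3180 × 415 = 1319700 N = 1319.7 kN.
From C = T: a = T/(0.85 f'_c b) = 1319700/(0.85 × 21.3 × 520) = 140.18 mm.
M_n = T(d − a/2) = 1319.7 kN × (825 − 70.09) mm = 996.25 kN·m.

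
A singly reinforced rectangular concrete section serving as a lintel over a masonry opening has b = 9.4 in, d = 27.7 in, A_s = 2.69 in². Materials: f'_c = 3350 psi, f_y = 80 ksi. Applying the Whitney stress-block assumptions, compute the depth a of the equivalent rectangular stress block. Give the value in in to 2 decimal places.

a ≈ 8.04 in

T = A_s f_y = 2.69 × 80 = 215.2 kips.
a = T/(0.85 f'_c b) = 215.2/(0.85 × 3.35 × 9.4) = 8.04 in.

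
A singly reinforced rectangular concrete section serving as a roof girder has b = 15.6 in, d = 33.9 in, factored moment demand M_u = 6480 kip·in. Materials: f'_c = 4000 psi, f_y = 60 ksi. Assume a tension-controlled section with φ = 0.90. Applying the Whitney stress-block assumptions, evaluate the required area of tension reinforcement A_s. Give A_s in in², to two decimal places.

A_s ≈ 3.78 in²

M_n = M_u/φ = 6480/0.90 = 7200 kip·in.
From M_n = 0.85 f'_c a b (d − a/2):
a = d − √(d² − 2M_n/(0.85 f'_c b)) = 33.9 − √(33.9² − 2 × 7200/(0.85 × 4 × 15.6)) = 4.274 in.
A_s = 0.85 f'_c a b / f_y = 0.85 × 4 × 4.274 × 15.6 / 60 = 3.778 in².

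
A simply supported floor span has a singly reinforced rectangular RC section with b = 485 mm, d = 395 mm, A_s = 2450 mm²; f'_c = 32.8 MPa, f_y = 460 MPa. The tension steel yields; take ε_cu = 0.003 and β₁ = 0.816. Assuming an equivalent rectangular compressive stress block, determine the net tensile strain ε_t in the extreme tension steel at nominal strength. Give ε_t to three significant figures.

a = A_s f_y/(0.85 f'_c b) = 83.35 mm.
β₁ = 0.816, so c = a/β₁ = 83.35/0.816 = 102.14 mm.
From the linear strain diagram with ε_cu = 0.003: ε_t = 0.003 (d − c)/c = 0.003 × (395 − 102.14)/102.14 = 0.00860.
Since ε_t ≥ 0.005, the section is tension-controlled.

ε_t ≈ 0.00860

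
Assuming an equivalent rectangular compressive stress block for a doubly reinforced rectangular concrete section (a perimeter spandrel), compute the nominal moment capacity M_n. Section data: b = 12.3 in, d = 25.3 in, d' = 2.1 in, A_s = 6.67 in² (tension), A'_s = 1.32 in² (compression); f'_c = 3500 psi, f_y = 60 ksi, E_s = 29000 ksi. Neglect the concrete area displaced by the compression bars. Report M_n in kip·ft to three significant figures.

M_n ≈ 713 kip·ft

Assume both steels yield.
a = (A_s − A'_s) f_y/(0.85 f'_c b) = (6.67 − 1.32) × 60/(0.85 × 3.5 × 12.3) = 8.772 in.
c = a/β₁ = 8.772/0.85 = 10.320 in; ε'_s = 0.003(c − d')/c = 0.0024 ≥ ε_y = 0.0021, so the compression steel yields.
M_n = (A_s − A'_s) f_y (d − a/2) + A'_s f_y (d − d') = 321 × (25.3 − 4.386) + 79.2 × (25.3 − 2.1) = 6713.4 + 1837.4 = 8550.8 kip·in = 8550.8/12 = 712.57 kip·ft.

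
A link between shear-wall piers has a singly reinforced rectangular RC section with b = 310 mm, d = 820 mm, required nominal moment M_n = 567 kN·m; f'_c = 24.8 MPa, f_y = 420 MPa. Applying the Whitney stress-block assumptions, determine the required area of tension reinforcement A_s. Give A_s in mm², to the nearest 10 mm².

A_s ≈ 1770 mm²

With M_n = 0.85 f'_c a b (d − a/2), solve the quadratic for a:
a = d − √(d² − 2M_n/(0.85 f'_c b)) = 820 − √(820² − 2 × 567×10⁶/(0.85 × 24.8 × 310)) = 113.69 mm.
A_s = 0.85 f'_c a b / f_y = 0.85 × 24.8 × 113.69 × 310 / 420 = 1768.9 mm².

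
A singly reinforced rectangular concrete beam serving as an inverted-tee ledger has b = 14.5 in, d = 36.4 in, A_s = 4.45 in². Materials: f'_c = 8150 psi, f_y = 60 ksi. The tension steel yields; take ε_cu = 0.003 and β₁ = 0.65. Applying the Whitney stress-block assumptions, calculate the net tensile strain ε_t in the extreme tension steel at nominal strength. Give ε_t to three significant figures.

a = A_s f_y/(0.85 f'_c b) = 2.658 in.
β₁ = 0.65, so c = a/β₁ = 2.658/0.65 = 4.089 in.
From the linear strain diagram with ε_cu = 0.003: ε_t = 0.003 (d − c)/c = 0.003 × (36.4 − 4.089)/4.089 = 0.0237.
Since ε_t ≥ 0.005, the section is tension-controlled.

ε_t ≈ 0.0237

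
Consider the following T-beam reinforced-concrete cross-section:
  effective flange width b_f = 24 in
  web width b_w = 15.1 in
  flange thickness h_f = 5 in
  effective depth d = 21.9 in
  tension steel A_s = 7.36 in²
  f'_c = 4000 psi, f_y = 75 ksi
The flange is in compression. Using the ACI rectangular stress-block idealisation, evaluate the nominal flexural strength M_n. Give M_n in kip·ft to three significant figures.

M_n ≈ 846 kip·ft

Tension: T = A_s f_y = 7.36 × 75 = 552 kips.
Try a within the flange: a = T/(0.85 f'_c b_f) = 552/(0.85 × 4 × 24) = 6.765 in.
a = 6.765 > h_f = 5 in: the block extends into the web. Split into flange-overhang and web parts.
C_f = 0.85 f'_c (b_f − b_w) h_f = 0.85 × 4 × (24 − 15.1) × 5 = 151.3 kips.
Remaining web compression depth: a_w = (T − C_f)/(0.85 f'_c b_w) = (552 − 151.3)/(0.85 × 4 × 15.1) = 7.805 in.
M_n = C_f(d − h_f/2) + (T − C_f)(d − a_w/2) = 151.3 × (21.9 − 2.5) + 400.7 × (21.9 − 3.9025) = 2935.2 + 7211.6 = 10146.8 kip·in.
M_n = 10146.8/12 = 845.57 kip·ft.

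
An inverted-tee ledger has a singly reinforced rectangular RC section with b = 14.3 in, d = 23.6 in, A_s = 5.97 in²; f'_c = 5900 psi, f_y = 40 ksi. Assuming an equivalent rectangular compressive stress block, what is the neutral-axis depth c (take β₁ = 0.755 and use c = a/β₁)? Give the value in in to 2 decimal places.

T = A_s f_y = 5.97 × 40 = 238.8 kips.
a = T/(0.85 f'_c b) = 238.8/(0.85 × 5.9 × 14.3) = 3.3299 in.
With β₁ = 0.755, c = a/β₁ = 3.3299/0.755 = 4.41 in.

c ≈ 4.41 in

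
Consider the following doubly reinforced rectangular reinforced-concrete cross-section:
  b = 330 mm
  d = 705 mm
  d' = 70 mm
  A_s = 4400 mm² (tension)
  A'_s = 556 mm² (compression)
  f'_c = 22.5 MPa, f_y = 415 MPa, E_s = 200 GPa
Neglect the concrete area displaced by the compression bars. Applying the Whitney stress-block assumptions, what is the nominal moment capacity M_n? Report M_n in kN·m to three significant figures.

M_n ≈ 1070 kN·m

Assume both tension and compression steel yield.
Net tension couple steel: A_s − A'_s = 3844 mm².
a = (A_s − A'_s) f_y / (0.85 f'_c b) = 1595260/(0.85 × 22.5 × 330) = 252.76 mm.
c = a/β₁ = 252.76/0.85 = 297.36 mm; ε'_s = 0.003(c − d')/c = 0.0023 ≥ f_y/E_s = 0.0021, so compression steel does yield.
M_n = (A_s − A'_s) f_y (d − a/2) + A'_s f_y (d − d') = [1595260 × (705 − 126.38) + 230740 × (705 − 70)] × 10⁻⁶ = 923.05 + 146.52 = 1069.57 kN·m.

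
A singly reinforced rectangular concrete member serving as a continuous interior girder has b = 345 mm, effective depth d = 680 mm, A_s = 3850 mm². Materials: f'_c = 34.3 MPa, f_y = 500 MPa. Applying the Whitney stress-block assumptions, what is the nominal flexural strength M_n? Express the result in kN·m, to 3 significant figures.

M_n ≈ 1120 kN·m

T = A_s f_y = 3850 × 500 = 1925000 N = 1925 kN.
From C = T: a = T/(0.85 f'_c b) = 1925000/(0.85 × 34.3 × 345) = 191.38 mm.
M_n = T(d − a/2) = 1925 kN × (680 − 95.69) mm = 1124.80 kN·m.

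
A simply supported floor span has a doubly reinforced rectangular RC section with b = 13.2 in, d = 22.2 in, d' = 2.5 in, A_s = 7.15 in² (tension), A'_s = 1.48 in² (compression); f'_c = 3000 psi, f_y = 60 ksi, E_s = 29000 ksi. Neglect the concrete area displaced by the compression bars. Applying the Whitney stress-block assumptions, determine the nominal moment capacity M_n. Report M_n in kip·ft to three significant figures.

Assume both steels yield.
a = (A_s − A'_s) f_y/(0.85 f'_c b) = (7.15 − 1.48) × 60/(0.85 × 3 × 13.2) = 10.107 in.
c = a/β₁ = 10.107/0.85 = 11.891 in; ε'_s = 0.003(c − d')/c = 0.0024 ≥ ε_y = 0.0021, so the compression steel yields.
M_n = (A_s − A'_s) f_y (d − a/2) + A'_s f_y (d − d') = 340.2 × (22.2 − 5.0535) + 88.8 × (22.2 − 2.5) = 5833.2 + 1749.4 = 7582.6 kip·in = 7582.6/12 = 631.88 kip·ft.

M_n ≈ 632 kip·ft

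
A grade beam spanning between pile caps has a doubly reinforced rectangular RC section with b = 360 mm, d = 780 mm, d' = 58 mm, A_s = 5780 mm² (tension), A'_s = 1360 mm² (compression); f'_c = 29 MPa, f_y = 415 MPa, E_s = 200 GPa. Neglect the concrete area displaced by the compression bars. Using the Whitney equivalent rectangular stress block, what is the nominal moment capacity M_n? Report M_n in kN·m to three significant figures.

M_n ≈ 1650 kN·m

Assume both tension and compression steel yield.
Net tension couple steel: A_s − A'_s = 4420 mm².
a = (A_s − A'_s) f_y / (0.85 f'_c b) = 1834300/(0.85 × 29 × 360) = 206.70 mm.
c = a/β₁ = 206.70/0.843 = 245.20 mm; ε'_s = 0.003(c − d')/c = 0.0023 ≥ f_y/E_s = 0.0021, so compression steel does yield.
M_n = (A_s − A'_s) f_y (d − a/2) + A'_s f_y (d − d') = [1834300 × (780 − 103.35) + 564400 × (780 − 58)] × 10⁻⁶ = 1241.18 + 407.50 = 1648.68 kN·m.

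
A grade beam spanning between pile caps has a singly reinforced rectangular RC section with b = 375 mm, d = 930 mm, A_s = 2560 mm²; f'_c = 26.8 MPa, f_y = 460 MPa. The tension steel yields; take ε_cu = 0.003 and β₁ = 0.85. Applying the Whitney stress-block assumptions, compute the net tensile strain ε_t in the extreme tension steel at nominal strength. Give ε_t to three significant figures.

a = A_s f_y/(0.85 f'_c b) = 137.85 mm.
β₁ = 0.85, so c = a/β₁ = 137.85/0.85 = 162.18 mm.
From the linear strain diagram with ε_cu = 0.003: ε_t = 0.003 (d − c)/c = 0.003 × (930 − 162.18)/162.18 = 0.0142.
Since ε_t ≥ 0.005, the section is tension-controlled.

ε_t ≈ 0.0142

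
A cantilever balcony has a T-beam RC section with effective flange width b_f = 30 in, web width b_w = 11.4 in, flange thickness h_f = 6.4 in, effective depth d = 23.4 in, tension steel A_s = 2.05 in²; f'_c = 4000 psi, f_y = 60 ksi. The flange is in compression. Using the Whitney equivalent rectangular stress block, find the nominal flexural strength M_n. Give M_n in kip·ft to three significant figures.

M_n ≈ 234 kip·ft

Tension: T = A_s f_y = 2.05 × 60 = 123 kips.
Try a within the flange: a = T/(0.85 f'_c b_f) = 123/(0.85 × 4 × 30) = 1.206 in.
Since a = 1.206 ≤ h_f = 6.4 in, the stress block lies entirely in the flange; analyse as a rectangular beam of width b_f.
M_n = T(d − a/2) = 123 × (23.4 − 0.603) = 2804.0 kip·in.
M_n = 2804.0/12 = 233.67 kip·ft.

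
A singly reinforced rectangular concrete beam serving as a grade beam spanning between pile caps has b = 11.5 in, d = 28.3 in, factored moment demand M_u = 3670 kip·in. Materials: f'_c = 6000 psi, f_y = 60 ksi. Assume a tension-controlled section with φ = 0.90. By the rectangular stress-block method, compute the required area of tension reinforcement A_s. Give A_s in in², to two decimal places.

A_s ≈ 2.52 in²

M_n = M_u/φ = 3670/0.90 = 4077.78 kip·in.
From M_n = 0.85 f'_c a b (d − a/2):
a = d − √(d² − 2M_n/(0.85 f'_c b)) = 28.3 − √(28.3² − 2 × 4077.78/(0.85 × 6 × 11.5)) = 2.574 in.
A_s = 0.85 f'_c a b / f_y = 0.85 × 6 × 2.574 × 11.5 / 60 = 2.516 in².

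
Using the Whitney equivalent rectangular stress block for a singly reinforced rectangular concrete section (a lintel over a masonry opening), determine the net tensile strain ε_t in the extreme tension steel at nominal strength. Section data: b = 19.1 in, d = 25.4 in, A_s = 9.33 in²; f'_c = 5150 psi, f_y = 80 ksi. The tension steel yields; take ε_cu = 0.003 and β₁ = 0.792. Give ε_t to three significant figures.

ε_t ≈ 0.00376

a = A_s f_y/(0.85 f'_c b) = 8.927 in.
β₁ = 0.792, so c = a/β₁ = 8.927/0.792 = 11.271 in.
From the linear strain diagram with ε_cu = 0.003: ε_t = 0.003 (d − c)/c = 0.003 × (25.4 − 11.271)/11.271 = 0.00376.
ε_t < 0.004 — the section is over-reinforced for flexure under ACI limits.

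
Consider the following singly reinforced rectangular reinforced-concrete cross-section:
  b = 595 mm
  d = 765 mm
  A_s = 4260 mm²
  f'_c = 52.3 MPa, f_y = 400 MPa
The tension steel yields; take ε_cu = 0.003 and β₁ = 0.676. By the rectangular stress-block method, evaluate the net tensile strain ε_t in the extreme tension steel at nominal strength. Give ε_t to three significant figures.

a = A_s f_y/(0.85 f'_c b) = 64.42 mm.
β₁ = 0.676, so c = a/β₁ = 64.42/0.676 = 95.30 mm.
From the linear strain diagram with ε_cu = 0.003: ε_t = 0.003 (d − c)/c = 0.003 × (765 − 95.30)/95.30 = 0.0211.
Since ε_t ≥ 0.005, the section is tension-controlled.

ε_t ≈ 0.0211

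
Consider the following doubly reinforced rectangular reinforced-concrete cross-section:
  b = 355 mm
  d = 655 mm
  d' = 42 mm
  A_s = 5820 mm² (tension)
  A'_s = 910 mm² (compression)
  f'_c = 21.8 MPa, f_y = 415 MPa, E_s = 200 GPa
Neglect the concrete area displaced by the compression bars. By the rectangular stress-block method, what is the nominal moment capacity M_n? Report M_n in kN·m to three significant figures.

Assume both tension and compression steel yield.
Net tension couple steel: A_s − A'_s = 4910 mm².
a = (A_s − A'_s) f_y / (0.85 f'_c b) = 2037650/(0.85 × 21.8 × 355) = 309.76 mm.
c = a/β₁ = 309.76/0.85 = 364.42 mm; ε'_s = 0.003(c − d')/c = 0.0027 ≥ f_y/E_s = 0.0021, so compression steel does yield.
M_n = (A_s − A'_s) f_y (d − a/2) + A'_s f_y (d − d') = [2037650 × (655 − 154.88) + 377650 × (655 − 42)] × 10⁻⁶ = 1019.07 + 231.50 = 1250.57 kN·m.

M_n ≈ 1250 kN·m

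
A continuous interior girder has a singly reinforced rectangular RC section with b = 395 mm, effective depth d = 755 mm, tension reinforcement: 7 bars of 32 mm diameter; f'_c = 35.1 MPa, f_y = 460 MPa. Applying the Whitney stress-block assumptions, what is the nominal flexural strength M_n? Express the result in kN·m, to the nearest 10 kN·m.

M_n ≈ 1670 kN·m

A_s = 7 × 804 = 5628 mm².
T = A_s f_y = 5628 × 460 = 2588880 N = 2588.88 kN.
From C = T: a = T/(0.85 f'_c b) = 2588880/(0.85 × 35.1 × 395) = 219.68 mm.
M_n = T(d − a/2) = 2588.88 kN × (755 − 109.84) mm = 1670.24 kN·m.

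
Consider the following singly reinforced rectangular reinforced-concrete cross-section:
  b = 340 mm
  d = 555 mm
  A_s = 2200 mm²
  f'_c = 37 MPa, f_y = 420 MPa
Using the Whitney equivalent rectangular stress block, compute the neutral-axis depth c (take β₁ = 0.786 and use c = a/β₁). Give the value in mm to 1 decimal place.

c ≈ 109.9 mm

T = A_s f_y = 2200 × 420 = 924000 N = 924 kN.
Setting C = 0.85 f'_c a b equal to T: a = 924000/(0.85 × 37 × 340) = 86.412 mm.
With β₁ = 0.786, c = a/β₁ = 86.412/0.786 = 109.9 mm.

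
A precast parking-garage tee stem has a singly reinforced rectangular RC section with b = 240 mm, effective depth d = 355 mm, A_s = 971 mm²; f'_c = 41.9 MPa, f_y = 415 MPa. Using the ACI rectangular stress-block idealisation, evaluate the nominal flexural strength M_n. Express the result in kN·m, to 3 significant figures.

M_n ≈ 134 kN·m

T = A_s f_y = 971 × 415 = 402965 N = 402.965 kN.
From C = T: a = T/(0.85 f'_c b) = 402965/(0.85 × 41.9 × 240) = 47.14 mm.
M_n = T(d − a/2) = 402.965 kN × (355 − 23.57) mm = 133.55 kN·m.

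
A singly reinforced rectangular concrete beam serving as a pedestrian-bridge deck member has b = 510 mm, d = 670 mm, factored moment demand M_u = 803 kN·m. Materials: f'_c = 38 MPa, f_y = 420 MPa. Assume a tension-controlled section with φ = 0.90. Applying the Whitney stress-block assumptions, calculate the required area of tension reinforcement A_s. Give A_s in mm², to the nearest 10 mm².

M_n = M_u/φ = 803/0.90 = 892.222 kN·m.
With M_n = 0.85 f'_c a b (d − a/2), solve the quadratic for a:
a = d − √(d² − 2M_n/(0.85 f'_c b)) = 670 − √(670² − 2 × 892.222×10⁶/(0.85 × 38 × 510)) = 86.41 mm.
A_s = 0.85 f'_c a b / f_y = 0.85 × 38 × 86.41 × 510 / 420 = 3389.1 mm².

A_s ≈ 3390 mm²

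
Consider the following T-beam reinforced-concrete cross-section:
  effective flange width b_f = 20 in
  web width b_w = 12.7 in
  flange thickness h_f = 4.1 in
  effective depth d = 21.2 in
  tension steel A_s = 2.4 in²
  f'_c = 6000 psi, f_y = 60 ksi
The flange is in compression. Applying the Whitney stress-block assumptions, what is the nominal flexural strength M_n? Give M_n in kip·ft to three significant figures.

M_n ≈ 246 kip·ft

Tension: T = A_s f_y = 2.4 × 60 = 144 kips.
Try a within the flange: a = T/(0.85 f'_c b_f) = 144/(0.85 × 6 × 20) = 1.412 in.
Since a = 1.412 ≤ h_f = 4.1 in, the stress block lies entirely in the flange; analyse as a rectangular beam of width b_f.
M_n = T(d − a/2) = 144 × (21.2 − 0.706) = 2951.1 kip·in.
M_n = 2951.1/12 = 245.93 kip·ft.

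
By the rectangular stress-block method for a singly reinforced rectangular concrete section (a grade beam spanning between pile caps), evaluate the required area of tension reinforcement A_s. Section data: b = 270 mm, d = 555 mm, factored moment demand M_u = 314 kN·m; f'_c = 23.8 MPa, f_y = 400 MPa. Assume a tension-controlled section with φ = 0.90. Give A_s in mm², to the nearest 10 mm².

A_s ≈ 1780 mm²

M_n = M_u/φ = 314/0.90 = 348.889 kN·m.
With M_n = 0.85 f'_c a b (d − a/2), solve the quadratic for a:
a = d − √(d² − 2M_n/(0.85 f'_c b)) = 555 − √(555² − 2 × 348.889×10⁶/(0.85 × 23.8 × 270)) = 130.41 mm.
A_s = 0.85 f'_c a b / f_y = 0.85 × 23.8 × 130.41 × 270 / 400 = 1780.8 mm².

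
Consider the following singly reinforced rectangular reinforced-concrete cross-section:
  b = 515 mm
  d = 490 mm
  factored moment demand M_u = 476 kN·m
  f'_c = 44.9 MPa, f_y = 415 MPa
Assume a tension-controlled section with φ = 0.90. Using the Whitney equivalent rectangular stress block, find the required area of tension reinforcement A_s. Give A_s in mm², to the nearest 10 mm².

A_s ≈ 2770 mm²

M_n = M_u/φ = 476/0.90 = 528.889 kN·m.
With M_n = 0.85 f'_c a b (d − a/2), solve the quadratic for a:
a = d − √(d² − 2M_n/(0.85 f'_c b)) = 490 − √(490² − 2 × 528.889×10⁶/(0.85 × 44.9 × 515)) = 58.40 mm.
A_s = 0.85 f'_c a b / f_y = 0.85 × 44.9 × 58.40 × 515 / 415 = 2765.9 mm².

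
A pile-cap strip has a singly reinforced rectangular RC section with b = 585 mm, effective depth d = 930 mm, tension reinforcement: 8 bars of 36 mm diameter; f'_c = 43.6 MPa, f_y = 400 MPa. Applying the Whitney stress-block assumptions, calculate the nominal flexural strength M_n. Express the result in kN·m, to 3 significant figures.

A_s = 8 × 1018 = 8144 mm².
T = A_s f_y = 8144 × 400 = 3257600 N = 3257.6 kN.
From C = T: a = T/(0.85 f'_c b) = 3257600/(0.85 × 43.6 × 585) = 150.26 mm.
M_n = T(d − a/2) = 3257.6 kN × (930 − 75.13) mm = 2784.82 kN·m.

M_n ≈ 2780 kN·m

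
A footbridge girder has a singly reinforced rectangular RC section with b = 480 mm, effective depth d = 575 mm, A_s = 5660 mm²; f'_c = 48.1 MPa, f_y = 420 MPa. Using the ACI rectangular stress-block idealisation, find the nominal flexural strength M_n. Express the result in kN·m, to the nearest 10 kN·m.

T = A_s f_y = 5660 × 420 = 2377200 N = 2377.2 kN.
From C = T: a = T/(0.85 f'_c b) = 2377200/(0.85 × 48.1 × 480) = 121.13 mm.
M_n = T(d − a/2) = 2377.2 kN × (575 − 60.565) mm = 1222.91 kN·m.

M_n ≈ 1220 kN·m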